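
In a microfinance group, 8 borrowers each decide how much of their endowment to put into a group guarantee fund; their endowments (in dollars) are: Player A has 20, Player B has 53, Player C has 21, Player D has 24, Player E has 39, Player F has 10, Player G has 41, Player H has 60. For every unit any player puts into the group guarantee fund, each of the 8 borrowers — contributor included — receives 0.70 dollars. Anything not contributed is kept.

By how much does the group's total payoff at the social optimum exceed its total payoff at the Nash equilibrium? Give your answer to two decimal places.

1232.80 dollars

The private return per contributed unit is 0.70 < 1 for everyone, so the Nash equilibrium is zero contribution and the group total is Σ E_j = 20 + 53 + 21 + 24 + 39 + 10 + 41 + 60 = 268.
Each contributed unit returns 5.600 to the group, so the social optimum is full contribution by everyone: group total = 5.600 × 268 = 1500.80.
Efficiency loss = (5.600 − 1) × 268 = 1232.80.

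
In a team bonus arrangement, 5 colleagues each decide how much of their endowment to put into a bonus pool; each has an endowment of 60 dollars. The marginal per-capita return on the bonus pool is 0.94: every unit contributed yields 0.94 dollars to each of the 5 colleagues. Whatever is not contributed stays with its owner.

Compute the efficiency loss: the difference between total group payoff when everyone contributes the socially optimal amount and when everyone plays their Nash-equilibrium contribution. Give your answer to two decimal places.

1110.00 dollars

The private return per contributed unit is 0.94 < 1, so contributing 0 is dominant for every player. At the Nash equilibrium everyone keeps their 60, and the group total is 5 × 60 = 300.
Each contributed unit returns 4.700 to the group as a whole (0.94 to each of 5 players), which exceeds 1, so the social optimum is full contribution: group total = 4.700 × 300 = 1410.00.
Efficiency loss = 1410.00 − 300 = 1110.00.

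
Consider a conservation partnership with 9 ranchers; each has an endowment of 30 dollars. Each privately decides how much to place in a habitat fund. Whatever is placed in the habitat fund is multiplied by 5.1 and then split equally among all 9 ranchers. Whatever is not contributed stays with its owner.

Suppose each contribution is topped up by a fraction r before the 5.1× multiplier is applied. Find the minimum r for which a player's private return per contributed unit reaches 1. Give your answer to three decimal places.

With matching at rate r, one contributed unit becomes (1 + r) in the habitat fund and returns 5.1 × (1 + r) / 9 to the contributor.
Setting this equal to 1: 1 + r = 9/5.1 = 1.7647.
So the minimum matching rate is r = 1.7647 − 1 = 0.765.

0.765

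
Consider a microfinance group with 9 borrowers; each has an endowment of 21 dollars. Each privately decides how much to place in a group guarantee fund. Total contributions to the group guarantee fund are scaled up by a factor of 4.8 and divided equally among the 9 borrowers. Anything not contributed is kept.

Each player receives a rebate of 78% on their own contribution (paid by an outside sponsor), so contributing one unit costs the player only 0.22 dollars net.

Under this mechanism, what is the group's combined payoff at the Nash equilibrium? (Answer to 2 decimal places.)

With the mechanism, a contributed unit returns (4.8/9) / 0.22 = 2.4242 per unit of net cost to the contributor — now above 1 — so contributing fully is weakly dominant for every player.
So the Nash equilibrium is full contribution by all 9; the group earns 9 × (21 × 0.78 + 4.8 × 21) = 1054.62.

1054.62 dollars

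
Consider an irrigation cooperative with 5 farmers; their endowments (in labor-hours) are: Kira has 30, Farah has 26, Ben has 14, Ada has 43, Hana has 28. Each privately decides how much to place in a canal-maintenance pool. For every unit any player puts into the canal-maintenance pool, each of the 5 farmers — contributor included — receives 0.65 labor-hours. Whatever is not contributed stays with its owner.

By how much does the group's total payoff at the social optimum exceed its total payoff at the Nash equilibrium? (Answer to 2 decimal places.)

317.25 labor-hours

The private return per contributed unit is 0.65 < 1 for everyone, so the Nash equilibrium is zero contribution and the group total is Σ E_j = 30 + 26 + 14 + 43 + 28 = 141.
Each contributed unit returns 3.250 to the group, so the social optimum is full contribution by everyone: group total = 3.250 × 141 = 458.25.
Efficiency loss = (3.250 − 1) × 141 = 317.25.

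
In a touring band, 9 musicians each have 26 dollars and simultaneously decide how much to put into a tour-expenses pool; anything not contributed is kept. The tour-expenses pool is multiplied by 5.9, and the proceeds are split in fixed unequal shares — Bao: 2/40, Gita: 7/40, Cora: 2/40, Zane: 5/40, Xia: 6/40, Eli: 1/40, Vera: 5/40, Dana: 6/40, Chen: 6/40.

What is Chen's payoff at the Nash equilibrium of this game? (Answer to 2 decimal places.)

49.01 dollars

Player j's private return per contributed unit is 5.9 × (j's share). Contributing is weakly dominant for j when that share is at least 1/5.9 = 0.1695, and contributing 0 is dominant otherwise.
Gita alone (share 7/40) is above the threshold, contributing 26; the remaining 8 contribute 0. Total contributed: 26.
Chen keeps 26 and receives 5.9 × 26 × 6/40 = 23.01 from the tour-expenses pool, for a payoff of 49.01.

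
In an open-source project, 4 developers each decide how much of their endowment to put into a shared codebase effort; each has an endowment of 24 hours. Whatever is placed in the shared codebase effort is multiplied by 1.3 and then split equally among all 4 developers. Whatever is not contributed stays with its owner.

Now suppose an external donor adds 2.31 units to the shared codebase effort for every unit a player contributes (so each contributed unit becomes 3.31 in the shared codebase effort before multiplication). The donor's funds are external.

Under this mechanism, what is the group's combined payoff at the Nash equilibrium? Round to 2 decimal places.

413.09 hours

With the mechanism, a contributed unit returns 1.3 × 3.31 / 4 = 1.0758 per unit of net cost to the contributor — now above 1 — so contributing fully is weakly dominant for every player.
So the Nash equilibrium is full contribution by all 4; the group earns 1.3 × 3.31 × 96 = 413.09.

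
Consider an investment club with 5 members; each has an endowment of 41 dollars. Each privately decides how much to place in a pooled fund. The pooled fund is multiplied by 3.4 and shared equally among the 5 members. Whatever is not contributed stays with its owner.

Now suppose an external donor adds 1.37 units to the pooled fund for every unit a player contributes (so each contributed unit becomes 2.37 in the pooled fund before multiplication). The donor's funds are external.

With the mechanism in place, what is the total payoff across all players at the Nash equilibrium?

1651.89 dollars

The effective private return per unit is now 3.4 × 2.37 / 5 = 1.6116 > 1, so every player's dominant strategy flips to full contribution.
So the Nash equilibrium is full contribution by all 5; the group earns 3.4 × 2.37 × 205 = 1651.89.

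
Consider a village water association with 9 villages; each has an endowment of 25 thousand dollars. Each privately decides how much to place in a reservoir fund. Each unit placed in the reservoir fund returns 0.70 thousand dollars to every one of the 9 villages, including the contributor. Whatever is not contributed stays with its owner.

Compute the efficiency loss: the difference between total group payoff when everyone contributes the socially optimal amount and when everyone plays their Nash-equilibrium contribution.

1192.50 thousand dollars

The private return per contributed unit is 0.70 < 1, so contributing 0 is dominant for every player. At the Nash equilibrium everyone keeps their 25, and the group total is 9 × 25 = 225.
Each contributed unit returns 6.300 to the group as a whole (0.70 to each of 9 players), which exceeds 1, so the social optimum is full contribution: group total = 6.300 × 225 = 1417.50.
Efficiency loss = 1417.50 − 225 = 1192.50.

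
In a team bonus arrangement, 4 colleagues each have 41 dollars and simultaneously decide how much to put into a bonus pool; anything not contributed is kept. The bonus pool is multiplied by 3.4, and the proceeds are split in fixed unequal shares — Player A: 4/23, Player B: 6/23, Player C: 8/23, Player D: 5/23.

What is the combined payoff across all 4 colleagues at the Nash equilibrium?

262.40 dollars

Each unit j contributes comes back to j as 3.4 × (j's share), so j prefers to contribute only if that share exceeds 1/3.4 = 0.2941; otherwise keeping the unit dominates.
The only share above 0.2941 is Player C's 8/23, contributing 41; the remaining 3 contribute 0. Total contributed: 41.
The bonus pool pays out 3.4 × 41 = 139.40 in total (split across the unequal shares, but the aggregate is all that matters for the group sum).
The 3 free-riders keep 41 each, adding 123. Group total = 123 + 139.40 = 262.40.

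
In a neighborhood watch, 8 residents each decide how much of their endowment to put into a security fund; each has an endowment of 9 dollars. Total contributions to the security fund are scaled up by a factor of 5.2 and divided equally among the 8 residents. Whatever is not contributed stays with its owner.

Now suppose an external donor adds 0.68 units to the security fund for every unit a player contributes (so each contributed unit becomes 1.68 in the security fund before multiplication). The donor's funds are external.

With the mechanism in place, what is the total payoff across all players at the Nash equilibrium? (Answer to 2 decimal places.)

628.99 dollars

Under the mechanism each unit contributed yields 5.2 × 1.68 / 8 = 1.0920 back to its contributor per unit of net cost, which exceeds 1, making full contribution the dominant choice for everyone.
At the Nash equilibrium everyone contributes 9. Group total payoff = 5.2 × 1.68 × 72 = 628.99.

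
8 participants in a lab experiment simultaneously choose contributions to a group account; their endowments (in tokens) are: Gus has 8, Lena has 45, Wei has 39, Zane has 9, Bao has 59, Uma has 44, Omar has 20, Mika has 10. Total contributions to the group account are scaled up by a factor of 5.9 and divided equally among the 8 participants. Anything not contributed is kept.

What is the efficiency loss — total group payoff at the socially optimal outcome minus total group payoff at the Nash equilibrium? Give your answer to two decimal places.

1146.60 tokens

The private return per contributed unit is 5.9/8 = 0.7375 < 1 for every player regardless of endowment, so the Nash equilibrium is zero contribution and the group total is Σ E_j = 8 + 45 + 39 + 9 + 59 + 44 + 20 + 10 = 234.
Each contributed unit returns 5.900 to the group, so the social optimum is full contribution by everyone: group total = 5.900 × 234 = 1380.60.
Efficiency loss = (5.900 − 1) × 234 = 1146.60.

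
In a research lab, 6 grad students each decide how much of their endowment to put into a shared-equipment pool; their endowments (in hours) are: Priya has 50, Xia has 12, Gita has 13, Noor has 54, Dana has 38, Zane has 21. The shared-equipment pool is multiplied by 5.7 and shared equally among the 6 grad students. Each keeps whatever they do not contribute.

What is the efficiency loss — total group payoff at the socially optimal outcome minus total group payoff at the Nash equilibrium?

883.60 hours

The private return per contributed unit is 5.7/6 = 0.9500 < 1 for every player regardless of endowment, so the Nash equilibrium is zero contribution and the group total is Σ E_j = 50 + 12 + 13 + 54 + 38 + 21 = 188.
Each contributed unit returns 5.700 to the group, so the social optimum is full contribution by everyone: group total = 5.700 × 188 = 1071.60.
Efficiency loss = (5.700 − 1) × 188 = 883.60.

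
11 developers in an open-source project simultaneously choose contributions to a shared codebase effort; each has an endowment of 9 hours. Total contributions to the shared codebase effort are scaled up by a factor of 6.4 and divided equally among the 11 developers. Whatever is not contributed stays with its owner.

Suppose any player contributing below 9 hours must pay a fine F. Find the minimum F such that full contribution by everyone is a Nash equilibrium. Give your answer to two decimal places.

3.76 hours

Given the others contribute fully, the best deviation is to contribute 0 (any partial contribution still incurs the fine and gives up units whose private return 0.5818 is below 1).
Deviating from 9 to 0 saves 9 hours but forfeits the deviator's share of the drop in the shared codebase effort: 6.4/11 × 9 = 5.24.
So the deviation gain is 9 − 5.24 = 3.76, and the fine must be at least 3.76 hours to wipe it out.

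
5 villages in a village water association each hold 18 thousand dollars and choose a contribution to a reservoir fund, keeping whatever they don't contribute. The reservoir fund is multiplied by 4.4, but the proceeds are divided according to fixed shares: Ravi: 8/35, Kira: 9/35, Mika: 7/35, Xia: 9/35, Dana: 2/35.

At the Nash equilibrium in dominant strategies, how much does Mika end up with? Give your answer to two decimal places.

65.52 thousand dollars

Each unit j contributes comes back to j as 4.4 × (j's share), so j prefers to contribute only if that share exceeds 1/4.4 = 0.2273; otherwise keeping the unit dominates.
Ravi, Kira and Xia are above the threshold, contributing 18 each; the remaining 2 contribute 0. Total contributed: 54.
Mika keeps 18 and receives 4.4 × 54 × 7/35 = 47.52 from the reservoir fund, for a payoff of 65.52.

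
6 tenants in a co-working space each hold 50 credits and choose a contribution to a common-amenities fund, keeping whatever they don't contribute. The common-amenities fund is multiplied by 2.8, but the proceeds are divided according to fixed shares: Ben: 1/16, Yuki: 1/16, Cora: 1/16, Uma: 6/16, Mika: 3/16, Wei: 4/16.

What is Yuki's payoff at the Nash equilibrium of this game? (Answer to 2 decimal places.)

A player with share s gets back 2.8·s per unit contributed, so full contribution is dominant for anyone with s > 1/2.8 = 0.3571 and zero contribution is dominant for anyone below.
Only Uma (6/16) clears that bar, contributing 50; the remaining 5 contribute 0. Total contributed: 50.
Yuki keeps 50 and receives 2.8 × 50 × 1/16 = 8.75 from the common-amenities fund, for a payoff of 58.75.

58.75 credits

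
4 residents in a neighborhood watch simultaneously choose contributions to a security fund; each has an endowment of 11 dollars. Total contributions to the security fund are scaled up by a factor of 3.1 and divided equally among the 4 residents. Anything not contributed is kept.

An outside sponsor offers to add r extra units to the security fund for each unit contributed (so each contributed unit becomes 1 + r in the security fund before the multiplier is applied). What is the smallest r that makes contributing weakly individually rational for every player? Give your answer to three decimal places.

With matching at rate r, one contributed unit becomes (1 + r) in the security fund and returns 3.1 × (1 + r) / 4 to the contributor.
Setting this equal to 1: 1 + r = 4/3.1 = 1.2903.
So the minimum matching rate is r = 1.2903 − 1 = 0.290.

0.290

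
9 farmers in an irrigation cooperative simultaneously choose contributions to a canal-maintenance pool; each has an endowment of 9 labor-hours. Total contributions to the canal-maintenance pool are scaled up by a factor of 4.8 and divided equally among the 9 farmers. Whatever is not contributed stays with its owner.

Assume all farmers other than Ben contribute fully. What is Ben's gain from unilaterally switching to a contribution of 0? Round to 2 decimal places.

4.20 labor-hours

Switching from a contribution of 9 to 0 lets Ben keep an extra 9 labor-hours, but lowers the canal-maintenance pool by 9, which costs Ben their own share of that drop: 4.8/9 × 9 = 4.80.
Net gain = 9 − 4.80 = 4.20. The private return per contributed unit (0.5333) is below 1, so free-riding is indeed the best response regardless of what the others do.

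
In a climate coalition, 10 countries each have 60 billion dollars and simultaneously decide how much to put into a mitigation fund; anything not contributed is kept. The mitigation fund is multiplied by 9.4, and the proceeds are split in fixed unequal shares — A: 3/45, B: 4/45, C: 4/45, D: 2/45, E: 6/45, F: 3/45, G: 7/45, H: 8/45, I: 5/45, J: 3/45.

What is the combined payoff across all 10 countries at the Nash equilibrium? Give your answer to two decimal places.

A player with share s gets back 9.4·s per unit contributed, so full contribution is dominant for anyone with s > 1/9.4 = 0.1064 and zero contribution is dominant for anyone below.
E, G, H and I are above the threshold, contributing 60 each; the remaining 6 contribute 0. Total contributed: 240.
The mitigation fund pays out 9.4 × 240 = 2256.00 in total (split across the unequal shares, but the aggregate is all that matters for the group sum).
The 6 free-riders keep 60 each, adding 360. Group total = 360 + 2256.00 = 2616.00.

2616.00 billion dollars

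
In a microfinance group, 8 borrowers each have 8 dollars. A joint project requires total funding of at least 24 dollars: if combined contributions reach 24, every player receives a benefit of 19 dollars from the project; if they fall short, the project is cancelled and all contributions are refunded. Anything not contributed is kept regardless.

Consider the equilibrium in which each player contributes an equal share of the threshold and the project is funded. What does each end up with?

Equal share of the threshold: 24/8 = 3.
At this profile no one gains by cutting their contribution: any cut drops the total below 24, the project is cancelled, contributions are refunded, and the deviator ends with 8, which is less than 8 − 3 + 19 = 24. Contributing more than 3 just wastes the excess. So contributing exactly 3 is a best response.
Each player's payoff: 8 − 3 + 19 = 24.

24 dollars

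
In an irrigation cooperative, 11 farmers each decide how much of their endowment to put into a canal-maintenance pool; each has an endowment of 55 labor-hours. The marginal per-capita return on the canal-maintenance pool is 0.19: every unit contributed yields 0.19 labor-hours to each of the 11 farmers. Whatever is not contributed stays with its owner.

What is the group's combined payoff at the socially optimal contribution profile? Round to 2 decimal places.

Each contributed unit returns 2.090 to the group as a whole (0.19 to each of 11 players), which exceeds 1, so the social optimum is full contribution: group total = 2.090 × 605 = 1264.45.

1264.45 labor-hours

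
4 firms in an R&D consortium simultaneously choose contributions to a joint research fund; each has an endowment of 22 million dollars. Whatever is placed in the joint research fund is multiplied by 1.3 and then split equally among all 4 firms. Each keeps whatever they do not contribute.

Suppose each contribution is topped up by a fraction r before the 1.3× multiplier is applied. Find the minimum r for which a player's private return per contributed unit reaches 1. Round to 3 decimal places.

With matching at rate r, one contributed unit becomes (1 + r) in the joint research fund and returns 1.3 × (1 + r) / 4 to the contributor.
Setting this equal to 1: 1 + r = 4/1.3 = 3.0769.
So the minimum matching rate is r = 3.0769 − 1 = 2.077.

2.077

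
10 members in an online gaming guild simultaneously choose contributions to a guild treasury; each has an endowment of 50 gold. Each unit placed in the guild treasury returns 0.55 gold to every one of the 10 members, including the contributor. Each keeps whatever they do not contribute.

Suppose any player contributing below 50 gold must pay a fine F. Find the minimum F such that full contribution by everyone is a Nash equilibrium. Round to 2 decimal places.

Given the others contribute fully, the best deviation is to contribute 0 (any partial contribution still incurs the fine and gives up units whose private return 0.55 is below 1).
Deviating from 50 to 0 saves 50 gold but forfeits the deviator's share of the drop in the guild treasury: 0.55 × 50 = 27.50.
So the deviation gain is 50 − 27.50 = 22.50, and the fine must be at least 22.50 gold to wipe it out.

22.50 gold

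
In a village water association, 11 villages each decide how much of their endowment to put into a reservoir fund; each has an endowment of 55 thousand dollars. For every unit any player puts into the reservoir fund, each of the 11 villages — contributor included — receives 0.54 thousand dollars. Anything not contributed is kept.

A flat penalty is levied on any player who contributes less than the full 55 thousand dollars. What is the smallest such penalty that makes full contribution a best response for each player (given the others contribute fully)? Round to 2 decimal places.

25.30 thousand dollars

Given the others contribute fully, the best deviation is to contribute 0 (any partial contribution still incurs the fine and gives up units whose private return 0.54 is below 1).
Deviating from 55 to 0 saves 55 thousand dollars but forfeits the deviator's share of the drop in the reservoir fund: 0.54 × 55 = 29.70.
So the deviation gain is 55 − 29.70 = 25.30, and the fine must be at least 25.30 thousand dollars to wipe it out.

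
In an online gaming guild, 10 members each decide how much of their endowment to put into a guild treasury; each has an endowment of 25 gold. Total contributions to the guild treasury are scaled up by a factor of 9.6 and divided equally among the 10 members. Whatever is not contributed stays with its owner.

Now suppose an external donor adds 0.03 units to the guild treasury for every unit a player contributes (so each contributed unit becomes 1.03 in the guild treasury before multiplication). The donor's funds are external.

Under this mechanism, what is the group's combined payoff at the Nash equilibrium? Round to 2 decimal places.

250.00 gold

With the mechanism, a contributed unit returns 9.6 × 1.03 / 10 = 0.9888 per unit of net cost — still below 1 — so contributing 0 remains dominant for every player.
At the Nash equilibrium no one contributes; group total payoff = 10 × 25 = 250.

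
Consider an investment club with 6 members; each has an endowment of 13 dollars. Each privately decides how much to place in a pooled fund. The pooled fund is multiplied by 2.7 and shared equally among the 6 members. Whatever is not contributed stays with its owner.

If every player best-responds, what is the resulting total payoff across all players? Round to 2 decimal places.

Each contributed unit returns 2.7/6 = 0.4500 to its contributor — below 1 — so contributing 0 is dominant for every player. At the Nash equilibrium everyone keeps their 13, and the group total is 6 × 13 = 78.

78.00 dollars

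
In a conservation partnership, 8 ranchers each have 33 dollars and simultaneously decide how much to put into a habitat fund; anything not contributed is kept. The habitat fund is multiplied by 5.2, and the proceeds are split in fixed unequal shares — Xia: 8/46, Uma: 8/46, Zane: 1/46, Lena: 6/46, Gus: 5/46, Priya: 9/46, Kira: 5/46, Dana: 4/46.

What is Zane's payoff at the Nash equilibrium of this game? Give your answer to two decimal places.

Each unit j contributes comes back to j as 5.2 × (j's share), so j prefers to contribute only if that share exceeds 1/5.2 = 0.1923; otherwise keeping the unit dominates.
The only share above 0.1923 is Priya's 9/46, contributing 33; the remaining 7 contribute 0. Total contributed: 33.
Zane keeps 33 and receives 5.2 × 33 × 1/46 = 3.73 from the habitat fund, for a payoff of 36.73.

36.73 dollars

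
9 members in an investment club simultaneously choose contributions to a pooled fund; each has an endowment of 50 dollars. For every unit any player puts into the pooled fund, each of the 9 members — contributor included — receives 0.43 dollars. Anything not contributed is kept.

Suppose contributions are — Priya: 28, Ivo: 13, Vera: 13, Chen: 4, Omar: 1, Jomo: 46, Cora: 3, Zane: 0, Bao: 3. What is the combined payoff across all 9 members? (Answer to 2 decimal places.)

768.57 dollars

Total contributed: 28 + 13 + 13 + 4 + 1 + 46 + 3 + 0 + 3 = 111; total kept: 9 × 50 − 111 = 339.
The pooled fund pays out 0.43 × 9 × 111 = 429.57 in aggregate.
Group total = 339 + 429.57 = 768.57.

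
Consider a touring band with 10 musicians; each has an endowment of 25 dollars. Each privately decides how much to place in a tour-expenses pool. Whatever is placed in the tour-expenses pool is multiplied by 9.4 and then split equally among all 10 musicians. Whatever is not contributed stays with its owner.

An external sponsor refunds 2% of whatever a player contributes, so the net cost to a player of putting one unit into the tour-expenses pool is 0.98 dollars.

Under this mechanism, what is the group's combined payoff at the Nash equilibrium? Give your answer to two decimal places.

Even with the mechanism, each unit contributed returns only (9.4/10) / 0.98 = 0.9592 per unit of net cost, so contributing nothing is still dominant.
At the Nash equilibrium no one contributes; group total payoff = 10 × 25 = 250.

250.00 dollars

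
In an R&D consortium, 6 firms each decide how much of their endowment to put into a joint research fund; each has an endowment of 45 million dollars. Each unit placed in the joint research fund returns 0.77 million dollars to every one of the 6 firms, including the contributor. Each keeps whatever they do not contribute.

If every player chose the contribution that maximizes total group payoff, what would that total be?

Each contributed unit returns 4.620 to the group as a whole (0.77 to each of 6 players), which exceeds 1, so the social optimum is full contribution: group total = 4.620 × 270 = 1247.40.

1247.40 million dollars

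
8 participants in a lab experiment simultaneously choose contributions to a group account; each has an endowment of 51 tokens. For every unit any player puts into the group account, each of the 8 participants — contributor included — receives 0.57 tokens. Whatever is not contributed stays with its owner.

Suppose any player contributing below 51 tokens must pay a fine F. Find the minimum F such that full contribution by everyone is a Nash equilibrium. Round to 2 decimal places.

Given the others contribute fully, the best deviation is to contribute 0 (any partial contribution still incurs the fine and gives up units whose private return 0.57 is below 1).
Deviating from 51 to 0 saves 51 tokens but forfeits the deviator's share of the drop in the group account: 0.57 × 51 = 29.07.
So the deviation gain is 51 − 29.07 = 21.93, and the fine must be at least 21.93 tokens to wipe it out.

21.93 tokens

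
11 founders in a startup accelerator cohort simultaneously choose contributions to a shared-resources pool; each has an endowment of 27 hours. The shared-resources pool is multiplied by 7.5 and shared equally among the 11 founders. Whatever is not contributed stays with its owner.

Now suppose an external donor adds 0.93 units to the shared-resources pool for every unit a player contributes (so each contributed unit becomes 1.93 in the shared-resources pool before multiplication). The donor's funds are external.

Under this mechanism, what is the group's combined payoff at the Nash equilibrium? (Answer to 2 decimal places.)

The effective private return per unit is now 7.5 × 1.93 / 11 = 1.3159 > 1, so every player's dominant strategy flips to full contribution.
At the Nash equilibrium everyone contributes 27. Group total payoff = 7.5 × 1.93 × 297 = 4299.08.

4299.08 hours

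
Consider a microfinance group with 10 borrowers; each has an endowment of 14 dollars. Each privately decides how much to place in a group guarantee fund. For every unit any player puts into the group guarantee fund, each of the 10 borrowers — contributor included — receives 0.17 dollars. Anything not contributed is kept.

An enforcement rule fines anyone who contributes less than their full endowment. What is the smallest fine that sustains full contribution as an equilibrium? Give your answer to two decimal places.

11.62 dollars

Given the others contribute fully, the best deviation is to contribute 0 (any partial contribution still incurs the fine and gives up units whose private return 0.17 is below 1).
Deviating from 14 to 0 saves 14 dollars but forfeits the deviator's share of the drop in the group guarantee fund: 0.17 × 14 = 2.38.
So the deviation gain is 14 − 2.38 = 11.62, and the fine must be at least 11.62 dollars to wipe it out.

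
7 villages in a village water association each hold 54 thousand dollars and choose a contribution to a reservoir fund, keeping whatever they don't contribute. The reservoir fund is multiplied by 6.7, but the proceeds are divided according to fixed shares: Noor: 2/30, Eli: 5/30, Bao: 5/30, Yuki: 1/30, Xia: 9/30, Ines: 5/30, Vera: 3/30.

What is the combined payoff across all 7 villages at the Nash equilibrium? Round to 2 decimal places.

Player j's private return per contributed unit is 6.7 × (j's share). Contributing is weakly dominant for j when that share is at least 1/6.7 = 0.1493, and contributing 0 is dominant otherwise.
The shares above 0.1493 belong to Eli, Bao, Xia and Ines, contributing 54 each; the remaining 3 contribute 0. Total contributed: 216.
The reservoir fund pays out 6.7 × 216 = 1447.20 in total (split across the unequal shares, but the aggregate is all that matters for the group sum).
The 3 free-riders keep 54 each, adding 162. Group total = 162 + 1447.20 = 1609.20.

1609.20 thousand dollars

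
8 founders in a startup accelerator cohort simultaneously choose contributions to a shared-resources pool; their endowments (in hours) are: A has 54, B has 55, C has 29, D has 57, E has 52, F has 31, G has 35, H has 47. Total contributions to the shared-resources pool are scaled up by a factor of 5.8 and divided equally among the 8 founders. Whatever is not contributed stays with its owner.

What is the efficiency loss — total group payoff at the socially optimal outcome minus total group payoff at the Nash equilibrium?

The private return per contributed unit is 5.8/8 = 0.7250 < 1 for every player regardless of endowment, so the Nash equilibrium is zero contribution and the group total is Σ E_j = 54 + 55 + 29 + 57 + 52 + 31 + 35 + 47 = 360.
Each contributed unit returns 5.800 to the group, so the social optimum is full contribution by everyone: group total = 5.800 × 360 = 2088.00.
Efficiency loss = (5.800 − 1) × 360 = 1728.00.

1728.00 hours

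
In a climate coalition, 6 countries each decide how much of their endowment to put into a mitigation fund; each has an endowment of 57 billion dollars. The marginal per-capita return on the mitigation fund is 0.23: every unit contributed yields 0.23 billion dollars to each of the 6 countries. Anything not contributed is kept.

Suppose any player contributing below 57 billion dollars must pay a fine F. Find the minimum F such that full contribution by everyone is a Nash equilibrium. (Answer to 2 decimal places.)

Given the others contribute fully, the best deviation is to contribute 0 (any partial contribution still incurs the fine and gives up units whose private return 0.23 is below 1).
Deviating from 57 to 0 saves 57 billion dollars but forfeits the deviator's share of the drop in the mitigation fund: 0.23 × 57 = 13.11.
So the deviation gain is 57 − 13.11 = 43.89, and the fine must be at least 43.89 billion dollars to wipe it out.

43.89 billion dollars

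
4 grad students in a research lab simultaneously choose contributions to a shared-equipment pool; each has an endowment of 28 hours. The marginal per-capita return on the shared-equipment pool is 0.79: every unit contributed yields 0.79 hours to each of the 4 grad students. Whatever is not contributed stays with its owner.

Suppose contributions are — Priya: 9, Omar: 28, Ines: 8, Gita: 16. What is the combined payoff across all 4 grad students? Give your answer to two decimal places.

Total contributed: 9 + 28 + 8 + 16 = 61; total kept: 4 × 28 − 61 = 51.
The shared-equipment pool pays out 0.79 × 4 × 61 = 192.76 in aggregate.
Group total = 51 + 192.76 = 243.76.

243.76 hours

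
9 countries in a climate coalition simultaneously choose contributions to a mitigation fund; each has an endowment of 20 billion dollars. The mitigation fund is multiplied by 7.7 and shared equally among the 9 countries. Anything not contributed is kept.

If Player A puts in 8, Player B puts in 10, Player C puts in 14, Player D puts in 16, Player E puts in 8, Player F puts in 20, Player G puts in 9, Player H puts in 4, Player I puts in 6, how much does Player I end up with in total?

95.28 billion dollars

Total contributed: 8 + 10 + 14 + 16 + 8 + 20 + 9 + 4 + 6 = 95.
Each receives 7.7 × 95 / 9 = 81.28 from the mitigation fund.
Player I keeps 20 − 6 = 14, so Player I's payoff is 14 + 81.28 = 95.28.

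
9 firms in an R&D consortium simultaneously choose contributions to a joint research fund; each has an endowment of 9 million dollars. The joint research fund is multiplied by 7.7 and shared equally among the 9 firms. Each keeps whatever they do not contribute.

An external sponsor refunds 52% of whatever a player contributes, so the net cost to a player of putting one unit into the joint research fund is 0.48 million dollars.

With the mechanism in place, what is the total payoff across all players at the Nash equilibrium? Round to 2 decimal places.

Under the mechanism each unit contributed yields (7.7/9) / 0.48 = 1.7824 back to its contributor per unit of net cost, which exceeds 1, making full contribution the dominant choice for everyone.
So the Nash equilibrium is full contribution by all 9; the group earns 9 × (9 × 0.52 + 7.7 × 9) = 665.82.

665.82 million dollars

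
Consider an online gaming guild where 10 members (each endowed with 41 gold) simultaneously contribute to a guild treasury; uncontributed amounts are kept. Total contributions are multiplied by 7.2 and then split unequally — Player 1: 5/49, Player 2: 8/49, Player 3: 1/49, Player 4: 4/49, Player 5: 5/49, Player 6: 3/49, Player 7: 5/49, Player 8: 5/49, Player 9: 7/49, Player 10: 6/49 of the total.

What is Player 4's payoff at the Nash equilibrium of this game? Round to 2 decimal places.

89.20 gold

A player with share s gets back 7.2·s per unit contributed, so full contribution is dominant for anyone with s > 1/7.2 = 0.1389 and zero contribution is dominant for anyone below.
Player 2 and Player 9 are above the threshold, contributing 41 each; the remaining 8 contribute 0. Total contributed: 82.
Player 4 keeps 41 and receives 7.2 × 82 × 4/49 = 48.20 from the guild treasury, for a payoff of 89.20.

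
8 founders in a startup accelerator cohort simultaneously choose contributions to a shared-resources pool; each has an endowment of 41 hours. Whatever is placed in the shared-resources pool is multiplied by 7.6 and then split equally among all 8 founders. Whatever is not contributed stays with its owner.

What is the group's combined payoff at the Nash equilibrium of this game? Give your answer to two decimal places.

328.00 hours

Each contributed unit returns 7.6/8 = 0.9500 to its contributor — below 1 — so contributing 0 is dominant for every player. At the Nash equilibrium everyone keeps their 41, and the group total is 8 × 41 = 328.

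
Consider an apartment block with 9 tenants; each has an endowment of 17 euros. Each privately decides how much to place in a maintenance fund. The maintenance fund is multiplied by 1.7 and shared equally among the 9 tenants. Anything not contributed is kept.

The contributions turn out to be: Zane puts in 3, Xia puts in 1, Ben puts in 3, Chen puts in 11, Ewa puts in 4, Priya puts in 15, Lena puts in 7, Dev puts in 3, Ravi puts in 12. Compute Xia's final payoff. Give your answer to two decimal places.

Total contributed: 3 + 1 + 3 + 11 + 4 + 15 + 7 + 3 + 12 = 59.
Each receives 1.7 × 59 / 9 = 11.14 from the maintenance fund.
Xia keeps 17 − 1 = 16, so Xia's payoff is 16 + 11.14 = 27.14.

27.14 euros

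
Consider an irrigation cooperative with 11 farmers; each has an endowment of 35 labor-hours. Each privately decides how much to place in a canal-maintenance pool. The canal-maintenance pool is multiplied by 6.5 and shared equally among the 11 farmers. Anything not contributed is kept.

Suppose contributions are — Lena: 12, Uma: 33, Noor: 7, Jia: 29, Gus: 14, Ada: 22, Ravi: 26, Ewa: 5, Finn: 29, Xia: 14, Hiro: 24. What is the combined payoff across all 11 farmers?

Total contributed: 12 + 33 + 7 + 29 + 14 + 22 + 26 + 5 + 29 + 14 + 24 = 215; total kept: 11 × 35 − 215 = 170.
The canal-maintenance pool pays out 6.5 × 215 = 1397.50 in aggregate.
Group total = 170 + 1397.50 = 1567.50.

1567.50 labor-hours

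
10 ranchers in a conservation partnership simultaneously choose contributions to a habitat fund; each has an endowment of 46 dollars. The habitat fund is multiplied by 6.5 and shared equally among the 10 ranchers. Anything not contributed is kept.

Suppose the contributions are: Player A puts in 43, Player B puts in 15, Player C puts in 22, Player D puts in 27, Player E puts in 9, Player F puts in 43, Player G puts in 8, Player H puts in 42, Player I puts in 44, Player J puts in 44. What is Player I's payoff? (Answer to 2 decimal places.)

195.05 dollars

Total contributed: 43 + 15 + 22 + 27 + 9 + 43 + 8 + 42 + 44 + 44 = 297.
Each receives 6.5 × 297 / 10 = 193.05 from the habitat fund.
Player I keeps 46 − 44 = 2, so Player I's payoff is 2 + 193.05 = 195.05.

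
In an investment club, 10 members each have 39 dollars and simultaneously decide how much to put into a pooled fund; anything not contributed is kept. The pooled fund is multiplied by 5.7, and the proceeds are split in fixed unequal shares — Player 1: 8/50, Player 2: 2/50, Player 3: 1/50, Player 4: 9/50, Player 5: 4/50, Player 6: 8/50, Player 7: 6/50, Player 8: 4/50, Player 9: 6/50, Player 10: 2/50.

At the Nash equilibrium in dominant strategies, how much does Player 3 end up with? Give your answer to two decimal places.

Each unit j contributes comes back to j as 5.7 × (j's share), so j prefers to contribute only if that share exceeds 1/5.7 = 0.1754; otherwise keeping the unit dominates.
Player 4 alone (share 9/50) is above the threshold, contributing 39; the remaining 9 contribute 0. Total contributed: 39.
Player 3 keeps 39 and receives 5.7 × 39 × 1/50 = 4.45 from the pooled fund, for a payoff of 43.45.

43.45 dollars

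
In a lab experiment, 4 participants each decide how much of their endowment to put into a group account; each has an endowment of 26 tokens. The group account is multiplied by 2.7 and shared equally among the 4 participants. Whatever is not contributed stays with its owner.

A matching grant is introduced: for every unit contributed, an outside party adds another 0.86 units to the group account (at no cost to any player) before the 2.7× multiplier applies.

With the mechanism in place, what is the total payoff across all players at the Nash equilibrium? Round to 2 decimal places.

522.29 tokens

With the mechanism, a contributed unit returns 2.7 × 1.86 / 4 = 1.2555 per unit of net cost to the contributor — now above 1 — so contributing fully is weakly dominant for every player.
So the Nash equilibrium is full contribution by all 4; the group earns 2.7 × 1.86 × 104 = 522.29.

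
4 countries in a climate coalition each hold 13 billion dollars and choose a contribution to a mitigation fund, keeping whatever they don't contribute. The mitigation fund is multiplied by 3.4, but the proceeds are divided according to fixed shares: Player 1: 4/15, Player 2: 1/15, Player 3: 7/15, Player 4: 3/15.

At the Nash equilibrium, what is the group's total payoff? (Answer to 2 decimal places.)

83.20 billion dollars

A player with share s gets back 3.4·s per unit contributed, so full contribution is dominant for anyone with s > 1/3.4 = 0.2941 and zero contribution is dominant for anyone below.
The only share above 0.2941 is Player 3's 7/15, contributing 13; the remaining 3 contribute 0. Total contributed: 13.
The mitigation fund pays out 3.4 × 13 = 44.20 in total (split across the unequal shares, but the aggregate is all that matters for the group sum).
The 3 free-riders keep 13 each, adding 39. Group total = 39 + 44.20 = 83.20.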